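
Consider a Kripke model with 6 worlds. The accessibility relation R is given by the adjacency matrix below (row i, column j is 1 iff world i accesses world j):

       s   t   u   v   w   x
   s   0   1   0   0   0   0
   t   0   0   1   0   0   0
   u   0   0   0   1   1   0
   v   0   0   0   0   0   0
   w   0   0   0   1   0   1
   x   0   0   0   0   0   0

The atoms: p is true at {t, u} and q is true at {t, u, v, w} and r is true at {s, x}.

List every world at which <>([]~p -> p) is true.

{s, t}

s: successors {t}; []~p -> p there: t:T. ✓
t: successors {u}; []~p -> p there: u:T. ✓
u: successors {v, w}; []~p -> p there: v:F, w:F. ✗
v: no successors, so <>([]~p -> p) fails. ✗
w: successors {v, x}; []~p -> p there: v:F, x:F. ✗
x: no successors, so <>([]~p -> p) fails. ✗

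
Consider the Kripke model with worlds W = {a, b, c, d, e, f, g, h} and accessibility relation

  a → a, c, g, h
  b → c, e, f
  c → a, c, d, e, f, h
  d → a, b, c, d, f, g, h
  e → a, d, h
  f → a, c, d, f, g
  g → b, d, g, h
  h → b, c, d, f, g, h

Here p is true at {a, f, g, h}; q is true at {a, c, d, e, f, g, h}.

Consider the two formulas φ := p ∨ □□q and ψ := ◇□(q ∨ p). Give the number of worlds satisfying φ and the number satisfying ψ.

5 and 8

For p ∨ □□q:
a: p is T, □□q is F. ✓
b: p is F, □□q is T. ✓
c: p is F, □□q is F. ✗
d: p is F, □□q is F. ✗
e: p is F, □□q is F. ✗
f: p is T, □□q is F. ✓
g: p is T, □□q is F. ✓
h: p is T, □□q is F. ✓
— 5 worlds.
For ◇□(q ∨ p):
a: successors {a, c, g, h}; □(q ∨ p) there: a:T, c:T, g:F, h:F. ✓
b: successors {c, e, f}; □(q ∨ p) there: c:T, e:T, f:T. ✓
c: successors {a, c, d, e, f, h}; □(q ∨ p) there: a:T, c:T, d:F, e:T, f:T, h:F. ✓
d: successors {a, b, c, d, f, g, h}; □(q ∨ p) there: a:T, b:T, c:T, d:F, f:T, g:F, h:F. ✓
e: successors {a, d, h}; □(q ∨ p) there: a:T, d:F, h:F. ✓
f: successors {a, c, d, f, g}; □(q ∨ p) there: a:T, c:T, d:F, f:T, g:F. ✓
g: successors {b, d, g, h}; □(q ∨ p) there: b:T, d:F, g:F, h:F. ✓
h: successors {b, c, d, f, g, h}; □(q ∨ p) there: b:T, c:T, d:F, f:T, g:F, h:F. ✓
— 8 worlds.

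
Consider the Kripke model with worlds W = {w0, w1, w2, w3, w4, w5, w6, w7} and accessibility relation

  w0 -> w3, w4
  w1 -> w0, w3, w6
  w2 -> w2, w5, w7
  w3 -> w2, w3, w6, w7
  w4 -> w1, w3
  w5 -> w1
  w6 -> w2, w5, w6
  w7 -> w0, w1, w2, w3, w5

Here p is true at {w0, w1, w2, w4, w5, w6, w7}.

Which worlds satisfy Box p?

{w2, w5, w6}

w0: successors {w3, w4}; p there: w3:F, w4:T. ✗
w1: successors {w0, w3, w6}; p there: w0:T, w3:F, w6:T. ✗
w2: successors {w2, w5, w7}; p there: w2:T, w5:T, w7:T. ✓
w3: successors {w2, w3, w6, w7}; p there: w2:T, w3:F, w6:T, w7:T. ✗
w4: successors {w1, w3}; p there: w1:T, w3:F. ✗
w5: successors {w1}; p there: w1:T. ✓
w6: successors {w2, w5, w6}; p there: w2:T, w5:T, w6:T. ✓
w7: successors {w0, w1, w2, w3, w5}; p there: w0:T, w1:T, w2:T, w3:F, w5:T. ✗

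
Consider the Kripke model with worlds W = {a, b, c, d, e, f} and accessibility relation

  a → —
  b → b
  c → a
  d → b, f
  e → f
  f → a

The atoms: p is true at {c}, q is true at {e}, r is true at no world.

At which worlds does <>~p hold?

{b, c, d, e, f}

a: no successors, so <>~p fails. ✗
b: successors {b}; ~p there: b:T. ✓
c: successors {a}; ~p there: a:T. ✓
d: successors {b, f}; ~p there: b:T, f:T. ✓
e: successors {f}; ~p there: f:T. ✓
f: successors {a}; ~p there: a:T. ✓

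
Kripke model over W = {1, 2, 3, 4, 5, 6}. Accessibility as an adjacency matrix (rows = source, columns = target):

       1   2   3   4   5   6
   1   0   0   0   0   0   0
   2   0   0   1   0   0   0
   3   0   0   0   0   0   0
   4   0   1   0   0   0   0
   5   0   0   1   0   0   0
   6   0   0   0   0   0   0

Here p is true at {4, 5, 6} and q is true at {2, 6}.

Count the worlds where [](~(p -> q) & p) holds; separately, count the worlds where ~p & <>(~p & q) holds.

For [](~(p -> q) & p):
1: no successors, so [](~(p -> q) & p) holds vacuously. ✓
2: successors {3}; ~(p -> q) & p there: 3:F. ✗
3: no successors, so [](~(p -> q) & p) holds vacuously. ✓
4: successors {2}; ~(p -> q) & p there: 2:F. ✗
5: successors {3}; ~(p -> q) & p there: 3:F. ✗
6: no successors, so [](~(p -> q) & p) holds vacuously. ✓
— 3 worlds.
For ~p & <>(~p & q):
1: ~p is T, <>(~p & q) is F. ✗
2: ~p is T, <>(~p & q) is F. ✗
3: ~p is T, <>(~p & q) is F. ✗
4: ~p is F, <>(~p & q) is T. ✗
5: ~p is F, <>(~p & q) is F. ✗
6: ~p is F, <>(~p & q) is F. ✗
— 0 worlds.

3 and 0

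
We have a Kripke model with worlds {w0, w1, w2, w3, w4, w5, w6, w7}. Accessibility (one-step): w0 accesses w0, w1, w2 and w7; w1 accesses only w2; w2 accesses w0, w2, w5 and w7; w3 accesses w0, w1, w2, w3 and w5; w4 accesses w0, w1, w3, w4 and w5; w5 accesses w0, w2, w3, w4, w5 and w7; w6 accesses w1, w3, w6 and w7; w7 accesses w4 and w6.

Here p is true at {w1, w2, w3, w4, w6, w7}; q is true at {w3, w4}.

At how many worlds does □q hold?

w0: successors {w0, w1, w2, w7}; q there: w0:F, w1:F, w2:F, w7:F. ✗
w1: successors {w2}; q there: w2:F. ✗
w2: successors {w0, w2, w5, w7}; q there: w0:F, w2:F, w5:F, w7:F. ✗
w3: successors {w0, w1, w2, w3, w5}; q there: w0:F, w1:F, w2:F, w3:T, w5:F. ✗
w4: successors {w0, w1, w3, w4, w5}; q there: w0:F, w1:F, w3:T, w4:T, w5:F. ✗
w5: successors {w0, w2, w3, w4, w5, w7}; q there: w0:F, w2:F, w3:T, w4:T, w5:F, w7:F. ✗
w6: successors {w1, w3, w6, w7}; q there: w1:F, w3:T, w6:F, w7:F. ✗
w7: successors {w4, w6}; q there: w4:T, w6:F. ✗
Satisfying worlds: ∅.

0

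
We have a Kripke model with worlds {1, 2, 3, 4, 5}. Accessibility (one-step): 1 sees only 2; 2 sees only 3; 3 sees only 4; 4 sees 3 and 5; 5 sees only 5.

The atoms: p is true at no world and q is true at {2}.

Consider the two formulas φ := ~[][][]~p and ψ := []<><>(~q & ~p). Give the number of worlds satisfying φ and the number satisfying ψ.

0 and 5

For ~[][][]~p:
1: [][][]~p is T. ✗
2: [][][]~p is T. ✗
3: [][][]~p is T. ✗
4: [][][]~p is T. ✗
5: [][][]~p is T. ✗
— 0 worlds.
For []<><>(~q & ~p):
1: successors {2}; <><>(~q & ~p) there: 2:T. ✓
2: successors {3}; <><>(~q & ~p) there: 3:T. ✓
3: successors {4}; <><>(~q & ~p) there: 4:T. ✓
4: successors {3, 5}; <><>(~q & ~p) there: 3:T, 5:T. ✓
5: successors {5}; <><>(~q & ~p) there: 5:T. ✓
— 5 worlds.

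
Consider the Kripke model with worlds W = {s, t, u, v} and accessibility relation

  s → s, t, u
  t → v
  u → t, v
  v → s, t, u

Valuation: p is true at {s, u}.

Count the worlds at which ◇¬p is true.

s: successors {s, t, u}; ¬p there: s:F, t:T, u:F. ✓
t: successors {v}; ¬p there: v:T. ✓
u: successors {t, v}; ¬p there: t:T, v:T. ✓
v: successors {s, t, u}; ¬p there: s:F, t:T, u:F. ✓
Satisfying worlds: {s, t, u, v}.

4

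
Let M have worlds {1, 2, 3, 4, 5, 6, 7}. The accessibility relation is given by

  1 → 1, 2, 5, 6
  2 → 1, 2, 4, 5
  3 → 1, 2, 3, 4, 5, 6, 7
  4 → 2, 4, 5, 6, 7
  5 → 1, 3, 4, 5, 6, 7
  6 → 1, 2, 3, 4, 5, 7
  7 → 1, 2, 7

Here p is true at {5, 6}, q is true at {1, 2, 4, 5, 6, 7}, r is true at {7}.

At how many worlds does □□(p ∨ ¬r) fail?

1: successors {1, 2, 5, 6}; □(p ∨ ¬r) there: 1:T, 2:T, 5:F, 6:F. ✗
2: successors {1, 2, 4, 5}; □(p ∨ ¬r) there: 1:T, 2:T, 4:F, 5:F. ✗
3: successors {1, 2, 3, 4, 5, 6, 7}; □(p ∨ ¬r) there: 1:T, 2:T, 3:F, 4:F, 5:F, 6:F, 7:F. ✗
4: successors {2, 4, 5, 6, 7}; □(p ∨ ¬r) there: 2:T, 4:F, 5:F, 6:F, 7:F. ✗
5: successors {1, 3, 4, 5, 6, 7}; □(p ∨ ¬r) there: 1:T, 3:F, 4:F, 5:F, 6:F, 7:F. ✗
6: successors {1, 2, 3, 4, 5, 7}; □(p ∨ ¬r) there: 1:T, 2:T, 3:F, 4:F, 5:F, 7:F. ✗
7: successors {1, 2, 7}; □(p ∨ ¬r) there: 1:T, 2:T, 7:F. ✗
Satisfying worlds: ∅.
So □□(p ∨ ¬r) fails at the other 7 worlds.

7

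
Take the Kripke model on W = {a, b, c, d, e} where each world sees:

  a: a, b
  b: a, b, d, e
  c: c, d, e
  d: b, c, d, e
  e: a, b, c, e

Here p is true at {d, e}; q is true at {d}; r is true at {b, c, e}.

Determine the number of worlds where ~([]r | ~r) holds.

a: []r | ~r is T. ✗
b: []r | ~r is F. ✓
c: []r | ~r is F. ✓
d: []r | ~r is T. ✗
e: []r | ~r is F. ✓
Satisfying worlds: {b, c, e}.

3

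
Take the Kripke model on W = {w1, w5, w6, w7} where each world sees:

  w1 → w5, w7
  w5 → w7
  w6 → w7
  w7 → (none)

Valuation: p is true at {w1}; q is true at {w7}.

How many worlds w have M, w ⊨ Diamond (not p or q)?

w1: successors {w5, w7}; not p or q there: w5:T, w7:T. ✓
w5: successors {w7}; not p or q there: w7:T. ✓
w6: successors {w7}; not p or q there: w7:T. ✓
w7: no successors, so Diamond (not p or q) fails. ✗
Satisfying worlds: {w1, w5, w6}.

3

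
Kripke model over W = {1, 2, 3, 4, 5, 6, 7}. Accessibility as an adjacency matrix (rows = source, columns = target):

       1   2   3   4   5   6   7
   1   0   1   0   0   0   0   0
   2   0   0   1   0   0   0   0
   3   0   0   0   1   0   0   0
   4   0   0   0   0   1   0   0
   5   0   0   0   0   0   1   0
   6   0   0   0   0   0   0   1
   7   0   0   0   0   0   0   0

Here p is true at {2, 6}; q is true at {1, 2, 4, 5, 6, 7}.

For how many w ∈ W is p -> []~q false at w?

1: p is F, []~q is F. ✓
2: p is T, []~q is T. ✓
3: p is F, []~q is F. ✓
4: p is F, []~q is F. ✓
5: p is F, []~q is F. ✓
6: p is T, []~q is F. ✗
7: p is F, []~q is T. ✓
Satisfying worlds: {1, 2, 3, 4, 5, 7}.
So p -> []~q fails at the other 1 world.

1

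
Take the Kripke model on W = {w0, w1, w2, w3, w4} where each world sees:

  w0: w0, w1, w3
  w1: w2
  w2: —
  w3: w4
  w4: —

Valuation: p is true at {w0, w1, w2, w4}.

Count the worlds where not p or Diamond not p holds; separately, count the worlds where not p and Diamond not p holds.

For not p or Diamond not p:
w0: not p is F, Diamond not p is T. ✓
w1: not p is F, Diamond not p is F. ✗
w2: not p is F, Diamond not p is F. ✗
w3: not p is T, Diamond not p is F. ✓
w4: not p is F, Diamond not p is F. ✗
— 2 worlds.
For not p and Diamond not p:
w0: not p is F, Diamond not p is T. ✗
w1: not p is F, Diamond not p is F. ✗
w2: not p is F, Diamond not p is F. ✗
w3: not p is T, Diamond not p is F. ✗
w4: not p is F, Diamond not p is F. ✗
— 0 worlds.

2 and 0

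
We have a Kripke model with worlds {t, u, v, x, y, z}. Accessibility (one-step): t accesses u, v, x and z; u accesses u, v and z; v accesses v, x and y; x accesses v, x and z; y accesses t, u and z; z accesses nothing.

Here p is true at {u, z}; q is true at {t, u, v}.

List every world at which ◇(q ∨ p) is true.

{t, u, v, x, y}

t: successors {u, v, x, z}; q ∨ p there: u:T, v:T, x:F, z:T. ✓
u: successors {u, v, z}; q ∨ p there: u:T, v:T, z:T. ✓
v: successors {v, x, y}; q ∨ p there: v:T, x:F, y:F. ✓
x: successors {v, x, z}; q ∨ p there: v:T, x:F, z:T. ✓
y: successors {t, u, z}; q ∨ p there: t:T, u:T, z:T. ✓
z: no successors, so ◇(q ∨ p) fails. ✗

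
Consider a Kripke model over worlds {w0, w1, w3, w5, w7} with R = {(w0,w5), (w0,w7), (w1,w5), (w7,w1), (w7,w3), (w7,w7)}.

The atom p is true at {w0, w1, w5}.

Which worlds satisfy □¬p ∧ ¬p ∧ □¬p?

{w3}

w0: □¬p is F, ¬p ∧ □¬p is F. ✗
w1: □¬p is F, ¬p ∧ □¬p is F. ✗
w3: □¬p is T, ¬p ∧ □¬p is T. ✓
w5: □¬p is T, ¬p ∧ □¬p is F. ✗
w7: □¬p is F, ¬p ∧ □¬p is F. ✗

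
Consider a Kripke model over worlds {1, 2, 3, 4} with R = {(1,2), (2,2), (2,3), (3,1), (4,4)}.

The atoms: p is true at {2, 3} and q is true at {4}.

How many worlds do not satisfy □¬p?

1: successors {2}; ¬p there: 2:F. ✗
2: successors {2, 3}; ¬p there: 2:F, 3:F. ✗
3: successors {1}; ¬p there: 1:T. ✓
4: successors {4}; ¬p there: 4:T. ✓
Satisfying worlds: {3, 4}.
So □¬p fails at the other 2 worlds.

2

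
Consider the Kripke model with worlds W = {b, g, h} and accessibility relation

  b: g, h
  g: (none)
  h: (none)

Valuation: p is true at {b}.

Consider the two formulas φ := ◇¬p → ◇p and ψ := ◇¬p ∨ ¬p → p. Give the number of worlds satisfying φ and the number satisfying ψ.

2 and 1

For ◇¬p → ◇p:
b: ◇¬p is T, ◇p is F. ✗
g: ◇¬p is F, ◇p is F. ✓
h: ◇¬p is F, ◇p is F. ✓
— 2 worlds.
For ◇¬p ∨ ¬p → p:
b: ◇¬p ∨ ¬p is T, p is T. ✓
g: ◇¬p ∨ ¬p is T, p is F. ✗
h: ◇¬p ∨ ¬p is T, p is F. ✗
— 1 world.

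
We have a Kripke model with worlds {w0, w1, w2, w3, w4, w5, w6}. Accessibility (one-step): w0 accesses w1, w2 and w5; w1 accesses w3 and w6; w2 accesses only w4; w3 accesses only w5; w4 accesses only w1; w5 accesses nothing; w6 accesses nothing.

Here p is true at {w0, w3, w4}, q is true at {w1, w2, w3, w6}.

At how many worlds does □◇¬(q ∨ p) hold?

2

w0: successors {w1, w2, w5}; ◇¬(q ∨ p) there: w1:F, w2:F, w5:F. ✗
w1: successors {w3, w6}; ◇¬(q ∨ p) there: w3:T, w6:F. ✗
w2: successors {w4}; ◇¬(q ∨ p) there: w4:F. ✗
w3: successors {w5}; ◇¬(q ∨ p) there: w5:F. ✗
w4: successors {w1}; ◇¬(q ∨ p) there: w1:F. ✗
w5: no successors, so □◇¬(q ∨ p) holds vacuously. ✓
w6: no successors, so □◇¬(q ∨ p) holds vacuously. ✓
Satisfying worlds: {w5, w6}.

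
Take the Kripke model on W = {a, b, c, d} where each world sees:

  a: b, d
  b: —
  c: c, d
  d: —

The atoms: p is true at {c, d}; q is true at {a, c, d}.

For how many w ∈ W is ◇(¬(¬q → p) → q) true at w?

2

a: successors {b, d}; ¬(¬q → p) → q there: b:F, d:T. ✓
b: no successors, so ◇(¬(¬q → p) → q) fails. ✗
c: successors {c, d}; ¬(¬q → p) → q there: c:T, d:T. ✓
d: no successors, so ◇(¬(¬q → p) → q) fails. ✗
Satisfying worlds: {a, c}.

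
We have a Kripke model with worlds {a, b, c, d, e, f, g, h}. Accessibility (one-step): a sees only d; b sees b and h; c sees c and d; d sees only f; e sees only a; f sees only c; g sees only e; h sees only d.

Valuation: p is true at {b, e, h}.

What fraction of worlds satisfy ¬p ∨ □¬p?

7/8

a: ¬p is T, □¬p is T. ✓
b: ¬p is F, □¬p is F. ✗
c: ¬p is T, □¬p is T. ✓
d: ¬p is T, □¬p is T. ✓
e: ¬p is F, □¬p is T. ✓
f: ¬p is T, □¬p is T. ✓
g: ¬p is T, □¬p is F. ✓
h: ¬p is F, □¬p is T. ✓
That's 7 of 8 worlds, so 7/8.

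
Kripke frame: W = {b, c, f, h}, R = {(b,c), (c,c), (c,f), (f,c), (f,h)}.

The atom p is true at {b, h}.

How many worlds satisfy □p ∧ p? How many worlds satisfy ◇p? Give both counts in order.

For □p ∧ p:
b: □p is F, p is T. ✗
c: □p is F, p is F. ✗
f: □p is F, p is F. ✗
h: □p is T, p is T. ✓
— 1 world.
For ◇p:
b: successors {c}; p there: c:F. ✗
c: successors {c, f}; p there: c:F, f:F. ✗
f: successors {c, h}; p there: c:F, h:T. ✓
h: no successors, so ◇p fails. ✗
— 1 world.

1 and 1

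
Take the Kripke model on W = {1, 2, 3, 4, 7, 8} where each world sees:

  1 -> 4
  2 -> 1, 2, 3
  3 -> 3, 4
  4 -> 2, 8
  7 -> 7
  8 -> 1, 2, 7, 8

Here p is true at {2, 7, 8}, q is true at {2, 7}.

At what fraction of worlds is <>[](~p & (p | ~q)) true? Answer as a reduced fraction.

1/2

1: successors {4}; [](~p & (p | ~q)) there: 4:F. ✗
2: successors {1, 2, 3}; [](~p & (p | ~q)) there: 1:T, 2:F, 3:T. ✓
3: successors {3, 4}; [](~p & (p | ~q)) there: 3:T, 4:F. ✓
4: successors {2, 8}; [](~p & (p | ~q)) there: 2:F, 8:F. ✗
7: successors {7}; [](~p & (p | ~q)) there: 7:F. ✗
8: successors {1, 2, 7, 8}; [](~p & (p | ~q)) there: 1:T, 2:F, 7:F, 8:F. ✓
That's 3 of 6 worlds, so 3/6 = 1/2.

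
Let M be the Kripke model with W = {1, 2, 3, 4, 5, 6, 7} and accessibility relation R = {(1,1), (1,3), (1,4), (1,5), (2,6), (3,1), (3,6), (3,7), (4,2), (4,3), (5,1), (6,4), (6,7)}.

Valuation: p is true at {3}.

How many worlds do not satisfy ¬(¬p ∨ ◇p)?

1: ¬p ∨ ◇p is T. ✗
2: ¬p ∨ ◇p is T. ✗
3: ¬p ∨ ◇p is F. ✓
4: ¬p ∨ ◇p is T. ✗
5: ¬p ∨ ◇p is T. ✗
6: ¬p ∨ ◇p is T. ✗
7: ¬p ∨ ◇p is T. ✗
Satisfying worlds: {3}.
So ¬(¬p ∨ ◇p) fails at the other 6 worlds.

6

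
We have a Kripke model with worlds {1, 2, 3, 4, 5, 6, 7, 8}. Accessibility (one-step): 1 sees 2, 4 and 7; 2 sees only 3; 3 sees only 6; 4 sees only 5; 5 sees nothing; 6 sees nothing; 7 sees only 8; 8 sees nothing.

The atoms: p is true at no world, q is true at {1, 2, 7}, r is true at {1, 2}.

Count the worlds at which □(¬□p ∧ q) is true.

3

1: successors {2, 4, 7}; ¬□p ∧ q there: 2:T, 4:F, 7:T. ✗
2: successors {3}; ¬□p ∧ q there: 3:F. ✗
3: successors {6}; ¬□p ∧ q there: 6:F. ✗
4: successors {5}; ¬□p ∧ q there: 5:F. ✗
5: no successors, so □(¬□p ∧ q) holds vacuously. ✓
6: no successors, so □(¬□p ∧ q) holds vacuously. ✓
7: successors {8}; ¬□p ∧ q there: 8:F. ✗
8: no successors, so □(¬□p ∧ q) holds vacuously. ✓
Satisfying worlds: {5, 6, 8}.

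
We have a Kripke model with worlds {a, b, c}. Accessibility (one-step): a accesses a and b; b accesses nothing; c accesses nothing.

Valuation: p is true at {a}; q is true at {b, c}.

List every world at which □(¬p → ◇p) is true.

{b, c}

a: successors {a, b}; ¬p → ◇p there: a:T, b:F. ✗
b: no successors, so □(¬p → ◇p) holds vacuously. ✓
c: no successors, so □(¬p → ◇p) holds vacuously. ✓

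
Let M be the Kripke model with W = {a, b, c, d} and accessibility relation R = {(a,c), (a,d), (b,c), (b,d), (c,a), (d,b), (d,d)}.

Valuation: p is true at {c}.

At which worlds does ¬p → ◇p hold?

a: ¬p is T, ◇p is T. ✓
b: ¬p is T, ◇p is T. ✓
c: ¬p is F, ◇p is F. ✓
d: ¬p is T, ◇p is F. ✗

{a, b, c}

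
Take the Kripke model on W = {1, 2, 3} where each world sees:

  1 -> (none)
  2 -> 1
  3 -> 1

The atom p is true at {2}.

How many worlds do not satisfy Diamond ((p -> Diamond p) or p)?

1: no successors, so Diamond ((p -> Diamond p) or p) fails. ✗
2: successors {1}; (p -> Diamond p) or p there: 1:T. ✓
3: successors {1}; (p -> Diamond p) or p there: 1:T. ✓
Satisfying worlds: {2, 3}.
So Diamond ((p -> Diamond p) or p) fails at the other 1 world.

1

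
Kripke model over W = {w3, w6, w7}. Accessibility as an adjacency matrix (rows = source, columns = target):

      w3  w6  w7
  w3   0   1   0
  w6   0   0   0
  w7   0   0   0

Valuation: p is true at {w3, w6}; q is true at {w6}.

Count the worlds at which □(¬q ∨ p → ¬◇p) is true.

3

w3: successors {w6}; ¬q ∨ p → ¬◇p there: w6:T. ✓
w6: no successors, so □(¬q ∨ p → ¬◇p) holds vacuously. ✓
w7: no successors, so □(¬q ∨ p → ¬◇p) holds vacuously. ✓
Satisfying worlds: {w3, w6, w7}.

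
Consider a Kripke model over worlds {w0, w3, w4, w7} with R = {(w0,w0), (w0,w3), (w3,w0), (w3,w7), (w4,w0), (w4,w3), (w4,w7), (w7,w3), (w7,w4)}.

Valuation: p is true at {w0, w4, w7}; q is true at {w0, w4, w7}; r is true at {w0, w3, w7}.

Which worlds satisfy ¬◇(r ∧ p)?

{w7}

w0: ◇(r ∧ p) is T. ✗
w3: ◇(r ∧ p) is T. ✗
w4: ◇(r ∧ p) is T. ✗
w7: ◇(r ∧ p) is F. ✓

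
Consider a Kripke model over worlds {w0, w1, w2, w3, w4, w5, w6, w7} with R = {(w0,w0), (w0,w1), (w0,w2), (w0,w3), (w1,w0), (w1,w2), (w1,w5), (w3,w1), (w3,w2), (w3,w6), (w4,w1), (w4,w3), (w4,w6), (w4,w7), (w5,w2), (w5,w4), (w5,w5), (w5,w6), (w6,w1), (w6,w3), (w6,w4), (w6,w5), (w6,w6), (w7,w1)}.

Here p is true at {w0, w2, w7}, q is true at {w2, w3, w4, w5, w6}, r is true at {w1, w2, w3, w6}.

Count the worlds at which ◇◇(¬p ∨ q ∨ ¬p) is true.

7

w0: successors {w0, w1, w2, w3}; ◇(¬p ∨ q ∨ ¬p) there: w0:T, w1:T, w2:F, w3:T. ✓
w1: successors {w0, w2, w5}; ◇(¬p ∨ q ∨ ¬p) there: w0:T, w2:F, w5:T. ✓
w2: no successors, so ◇◇(¬p ∨ q ∨ ¬p) fails. ✗
w3: successors {w1, w2, w6}; ◇(¬p ∨ q ∨ ¬p) there: w1:T, w2:F, w6:T. ✓
w4: successors {w1, w3, w6, w7}; ◇(¬p ∨ q ∨ ¬p) there: w1:T, w3:T, w6:T, w7:T. ✓
w5: successors {w2, w4, w5, w6}; ◇(¬p ∨ q ∨ ¬p) there: w2:F, w4:T, w5:T, w6:T. ✓
w6: successors {w1, w3, w4, w5, w6}; ◇(¬p ∨ q ∨ ¬p) there: w1:T, w3:T, w4:T, w5:T, w6:T. ✓
w7: successors {w1}; ◇(¬p ∨ q ∨ ¬p) there: w1:T. ✓
Satisfying worlds: {w0, w1, w3, w4, w5, w6, w7}.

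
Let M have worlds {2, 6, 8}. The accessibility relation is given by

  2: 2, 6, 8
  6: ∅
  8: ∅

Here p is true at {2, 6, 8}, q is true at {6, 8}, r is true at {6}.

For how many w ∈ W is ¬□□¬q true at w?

2: □□¬q is F. ✓
6: □□¬q is T. ✗
8: □□¬q is T. ✗
Satisfying worlds: {2}.

1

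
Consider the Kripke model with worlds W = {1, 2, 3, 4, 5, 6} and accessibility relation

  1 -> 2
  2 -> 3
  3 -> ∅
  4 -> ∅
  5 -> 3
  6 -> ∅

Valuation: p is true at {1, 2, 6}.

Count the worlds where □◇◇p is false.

1: successors {2}; ◇◇p there: 2:F. ✗
2: successors {3}; ◇◇p there: 3:F. ✗
3: no successors, so □◇◇p holds vacuously. ✓
4: no successors, so □◇◇p holds vacuously. ✓
5: successors {3}; ◇◇p there: 3:F. ✗
6: no successors, so □◇◇p holds vacuously. ✓
Satisfying worlds: {3, 4, 6}.
So □◇◇p fails at the other 3 worlds.

3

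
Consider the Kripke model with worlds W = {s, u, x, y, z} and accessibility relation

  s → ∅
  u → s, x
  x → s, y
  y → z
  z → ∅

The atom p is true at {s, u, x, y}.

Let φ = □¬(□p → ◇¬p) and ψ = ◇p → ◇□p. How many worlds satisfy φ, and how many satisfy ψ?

4 and 5

For □¬(□p → ◇¬p):
s: no successors, so □¬(□p → ◇¬p) holds vacuously. ✓
u: successors {s, x}; ¬(□p → ◇¬p) there: s:T, x:T. ✓
x: successors {s, y}; ¬(□p → ◇¬p) there: s:T, y:F. ✗
y: successors {z}; ¬(□p → ◇¬p) there: z:T. ✓
z: no successors, so □¬(□p → ◇¬p) holds vacuously. ✓
— 4 worlds.
For ◇p → ◇□p:
s: ◇p is F, ◇□p is F. ✓
u: ◇p is T, ◇□p is T. ✓
x: ◇p is T, ◇□p is T. ✓
y: ◇p is F, ◇□p is T. ✓
z: ◇p is F, ◇□p is F. ✓
— 5 worlds.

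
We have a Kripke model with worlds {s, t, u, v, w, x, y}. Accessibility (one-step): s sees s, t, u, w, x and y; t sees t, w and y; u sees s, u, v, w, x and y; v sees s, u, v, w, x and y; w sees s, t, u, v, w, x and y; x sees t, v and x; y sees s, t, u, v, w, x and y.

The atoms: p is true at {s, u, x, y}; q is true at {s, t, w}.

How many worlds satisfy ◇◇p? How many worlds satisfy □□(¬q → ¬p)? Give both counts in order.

7 and 0

For ◇◇p:
s: successors {s, t, u, w, x, y}; ◇p there: s:T, t:T, u:T, w:T, x:T, y:T. ✓
t: successors {t, w, y}; ◇p there: t:T, w:T, y:T. ✓
u: successors {s, u, v, w, x, y}; ◇p there: s:T, u:T, v:T, w:T, x:T, y:T. ✓
v: successors {s, u, v, w, x, y}; ◇p there: s:T, u:T, v:T, w:T, x:T, y:T. ✓
w: successors {s, t, u, v, w, x, y}; ◇p there: s:T, t:T, u:T, v:T, w:T, x:T, y:T. ✓
x: successors {t, v, x}; ◇p there: t:T, v:T, x:T. ✓
y: successors {s, t, u, v, w, x, y}; ◇p there: s:T, t:T, u:T, v:T, w:T, x:T, y:T. ✓
— 7 worlds.
For □□(¬q → ¬p):
s: successors {s, t, u, w, x, y}; □(¬q → ¬p) there: s:F, t:F, u:F, w:F, x:F, y:F. ✗
t: successors {t, w, y}; □(¬q → ¬p) there: t:F, w:F, y:F. ✗
u: successors {s, u, v, w, x, y}; □(¬q → ¬p) there: s:F, u:F, v:F, w:F, x:F, y:F. ✗
v: successors {s, u, v, w, x, y}; □(¬q → ¬p) there: s:F, u:F, v:F, w:F, x:F, y:F. ✗
w: successors {s, t, u, v, w, x, y}; □(¬q → ¬p) there: s:F, t:F, u:F, v:F, w:F, x:F, y:F. ✗
x: successors {t, v, x}; □(¬q → ¬p) there: t:F, v:F, x:F. ✗
y: successors {s, t, u, v, w, x, y}; □(¬q → ¬p) there: s:F, t:F, u:F, v:F, w:F, x:F, y:F. ✗
— 0 worlds.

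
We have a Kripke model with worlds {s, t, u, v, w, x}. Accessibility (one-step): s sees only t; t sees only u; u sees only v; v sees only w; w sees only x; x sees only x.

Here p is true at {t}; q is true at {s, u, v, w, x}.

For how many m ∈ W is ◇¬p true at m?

5

s: successors {t}; ¬p there: t:F. ✗
t: successors {u}; ¬p there: u:T. ✓
u: successors {v}; ¬p there: v:T. ✓
v: successors {w}; ¬p there: w:T. ✓
w: successors {x}; ¬p there: x:T. ✓
x: successors {x}; ¬p there: x:T. ✓
Satisfying worlds: {t, u, v, w, x}.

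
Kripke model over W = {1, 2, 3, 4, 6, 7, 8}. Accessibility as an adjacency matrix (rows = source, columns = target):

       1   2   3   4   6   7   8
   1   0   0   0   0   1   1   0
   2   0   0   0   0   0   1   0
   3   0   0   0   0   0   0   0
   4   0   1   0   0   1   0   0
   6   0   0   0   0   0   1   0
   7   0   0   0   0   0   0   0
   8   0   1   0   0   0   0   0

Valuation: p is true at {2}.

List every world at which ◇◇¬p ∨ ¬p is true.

1: ◇◇¬p is T, ¬p is T. ✓
2: ◇◇¬p is F, ¬p is F. ✗
3: ◇◇¬p is F, ¬p is T. ✓
4: ◇◇¬p is T, ¬p is T. ✓
6: ◇◇¬p is F, ¬p is T. ✓
7: ◇◇¬p is F, ¬p is T. ✓
8: ◇◇¬p is T, ¬p is T. ✓

{1, 3, 4, 6, 7, 8}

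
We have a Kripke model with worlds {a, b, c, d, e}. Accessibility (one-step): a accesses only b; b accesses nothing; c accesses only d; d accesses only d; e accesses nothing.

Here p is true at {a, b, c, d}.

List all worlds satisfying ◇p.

{a, c, d}

a: successors {b}; p there: b:T. ✓
b: no successors, so ◇p fails. ✗
c: successors {d}; p there: d:T. ✓
d: successors {d}; p there: d:T. ✓
e: no successors, so ◇p fails. ✗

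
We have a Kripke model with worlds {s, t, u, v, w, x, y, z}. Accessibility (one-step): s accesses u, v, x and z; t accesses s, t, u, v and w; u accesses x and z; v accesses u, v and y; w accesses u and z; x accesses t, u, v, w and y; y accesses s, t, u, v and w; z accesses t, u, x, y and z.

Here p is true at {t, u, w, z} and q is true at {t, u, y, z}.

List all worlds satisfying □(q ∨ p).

s: successors {u, v, x, z}; q ∨ p there: u:T, v:F, x:F, z:T. ✗
t: successors {s, t, u, v, w}; q ∨ p there: s:F, t:T, u:T, v:F, w:T. ✗
u: successors {x, z}; q ∨ p there: x:F, z:T. ✗
v: successors {u, v, y}; q ∨ p there: u:T, v:F, y:T. ✗
w: successors {u, z}; q ∨ p there: u:T, z:T. ✓
x: successors {t, u, v, w, y}; q ∨ p there: t:T, u:T, v:F, w:T, y:T. ✗
y: successors {s, t, u, v, w}; q ∨ p there: s:F, t:T, u:T, v:F, w:T. ✗
z: successors {t, u, x, y, z}; q ∨ p there: t:T, u:T, x:F, y:T, z:T. ✗

{w}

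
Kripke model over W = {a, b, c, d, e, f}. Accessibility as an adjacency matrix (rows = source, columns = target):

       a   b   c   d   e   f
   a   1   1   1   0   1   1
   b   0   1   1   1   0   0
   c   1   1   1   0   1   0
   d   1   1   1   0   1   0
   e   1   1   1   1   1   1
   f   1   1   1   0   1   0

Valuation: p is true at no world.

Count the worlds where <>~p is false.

0

a: successors {a, b, c, e, f}; ~p there: a:T, b:T, c:T, e:T, f:T. ✓
b: successors {b, c, d}; ~p there: b:T, c:T, d:T. ✓
c: successors {a, b, c, e}; ~p there: a:T, b:T, c:T, e:T. ✓
d: successors {a, b, c, e}; ~p there: a:T, b:T, c:T, e:T. ✓
e: successors {a, b, c, d, e, f}; ~p there: a:T, b:T, c:T, d:T, e:T, f:T. ✓
f: successors {a, b, c, e}; ~p there: a:T, b:T, c:T, e:T. ✓
Satisfying worlds: {a, b, c, d, e, f}.
So <>~p fails at the other 0 worlds.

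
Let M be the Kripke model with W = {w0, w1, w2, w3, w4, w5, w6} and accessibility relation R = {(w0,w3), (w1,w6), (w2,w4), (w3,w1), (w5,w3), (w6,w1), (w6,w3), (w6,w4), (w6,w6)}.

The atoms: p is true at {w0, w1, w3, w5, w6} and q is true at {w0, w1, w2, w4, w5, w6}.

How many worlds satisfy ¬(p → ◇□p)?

w0: p → ◇□p is T. ✗
w1: p → ◇□p is F. ✓
w2: p → ◇□p is T. ✗
w3: p → ◇□p is T. ✗
w4: p → ◇□p is T. ✗
w5: p → ◇□p is T. ✗
w6: p → ◇□p is T. ✗
Satisfying worlds: {w1}.

1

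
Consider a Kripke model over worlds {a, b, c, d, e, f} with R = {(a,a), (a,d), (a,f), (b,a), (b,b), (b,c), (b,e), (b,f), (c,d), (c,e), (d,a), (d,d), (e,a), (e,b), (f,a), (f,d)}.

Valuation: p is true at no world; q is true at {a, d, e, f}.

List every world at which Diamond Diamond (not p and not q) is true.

a: successors {a, d, f}; Diamond (not p and not q) there: a:F, d:F, f:F. ✗
b: successors {a, b, c, e, f}; Diamond (not p and not q) there: a:F, b:T, c:F, e:T, f:F. ✓
c: successors {d, e}; Diamond (not p and not q) there: d:F, e:T. ✓
d: successors {a, d}; Diamond (not p and not q) there: a:F, d:F. ✗
e: successors {a, b}; Diamond (not p and not q) there: a:F, b:T. ✓
f: successors {a, d}; Diamond (not p and not q) there: a:F, d:F. ✗

{b, c, e}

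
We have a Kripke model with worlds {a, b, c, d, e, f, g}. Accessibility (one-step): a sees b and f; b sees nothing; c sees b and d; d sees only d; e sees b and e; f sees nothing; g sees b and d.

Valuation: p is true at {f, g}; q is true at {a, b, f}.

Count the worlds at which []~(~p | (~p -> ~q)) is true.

a: successors {b, f}; ~(~p | (~p -> ~q)) there: b:F, f:F. ✗
b: no successors, so []~(~p | (~p -> ~q)) holds vacuously. ✓
c: successors {b, d}; ~(~p | (~p -> ~q)) there: b:F, d:F. ✗
d: successors {d}; ~(~p | (~p -> ~q)) there: d:F. ✗
e: successors {b, e}; ~(~p | (~p -> ~q)) there: b:F, e:F. ✗
f: no successors, so []~(~p | (~p -> ~q)) holds vacuously. ✓
g: successors {b, d}; ~(~p | (~p -> ~q)) there: b:F, d:F. ✗
Satisfying worlds: {b, f}.

2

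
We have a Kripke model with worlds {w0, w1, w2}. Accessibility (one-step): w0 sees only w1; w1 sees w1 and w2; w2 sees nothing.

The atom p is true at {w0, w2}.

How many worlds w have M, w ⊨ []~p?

w0: successors {w1}; ~p there: w1:T. ✓
w1: successors {w1, w2}; ~p there: w1:T, w2:F. ✗
w2: no successors, so []~p holds vacuously. ✓
Satisfying worlds: {w0, w2}.

2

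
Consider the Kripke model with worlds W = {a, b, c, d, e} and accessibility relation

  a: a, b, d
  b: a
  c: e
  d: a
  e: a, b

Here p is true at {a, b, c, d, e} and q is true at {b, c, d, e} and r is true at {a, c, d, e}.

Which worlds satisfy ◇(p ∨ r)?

a: successors {a, b, d}; p ∨ r there: a:T, b:T, d:T. ✓
b: successors {a}; p ∨ r there: a:T. ✓
c: successors {e}; p ∨ r there: e:T. ✓
d: successors {a}; p ∨ r there: a:T. ✓
e: successors {a, b}; p ∨ r there: a:T, b:T. ✓

{a, b, c, d, e}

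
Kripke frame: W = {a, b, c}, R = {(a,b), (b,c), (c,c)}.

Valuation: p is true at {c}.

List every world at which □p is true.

{b, c}

a: successors {b}; p there: b:F. ✗
b: successors {c}; p there: c:T. ✓
c: successors {c}; p there: c:T. ✓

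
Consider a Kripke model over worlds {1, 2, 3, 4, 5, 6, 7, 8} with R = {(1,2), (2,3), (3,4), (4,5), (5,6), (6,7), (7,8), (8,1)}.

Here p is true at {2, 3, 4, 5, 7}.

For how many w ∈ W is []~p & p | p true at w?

5

1: []~p & p is F, p is F. ✗
2: []~p & p is F, p is T. ✓
3: []~p & p is F, p is T. ✓
4: []~p & p is F, p is T. ✓
5: []~p & p is T, p is T. ✓
6: []~p & p is F, p is F. ✗
7: []~p & p is T, p is T. ✓
8: []~p & p is F, p is F. ✗
Satisfying worlds: {2, 3, 4, 5, 7}.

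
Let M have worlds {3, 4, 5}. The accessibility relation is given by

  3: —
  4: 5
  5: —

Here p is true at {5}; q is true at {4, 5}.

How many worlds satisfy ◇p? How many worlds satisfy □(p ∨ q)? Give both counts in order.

1 and 3

For ◇p:
3: no successors, so ◇p fails. ✗
4: successors {5}; p there: 5:T. ✓
5: no successors, so ◇p fails. ✗
— 1 world.
For □(p ∨ q):
3: no successors, so □(p ∨ q) holds vacuously. ✓
4: successors {5}; p ∨ q there: 5:T. ✓
5: no successors, so □(p ∨ q) holds vacuously. ✓
— 3 worlds.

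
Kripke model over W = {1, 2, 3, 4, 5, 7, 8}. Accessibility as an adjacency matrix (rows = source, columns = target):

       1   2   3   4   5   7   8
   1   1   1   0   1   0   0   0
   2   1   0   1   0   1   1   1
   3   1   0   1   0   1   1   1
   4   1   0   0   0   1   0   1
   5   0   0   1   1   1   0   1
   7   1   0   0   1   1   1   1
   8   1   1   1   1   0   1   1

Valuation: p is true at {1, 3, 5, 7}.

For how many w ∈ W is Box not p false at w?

7

1: successors {1, 2, 4}; not p there: 1:F, 2:T, 4:T. ✗
2: successors {1, 3, 5, 7, 8}; not p there: 1:F, 3:F, 5:F, 7:F, 8:T. ✗
3: successors {1, 3, 5, 7, 8}; not p there: 1:F, 3:F, 5:F, 7:F, 8:T. ✗
4: successors {1, 5, 8}; not p there: 1:F, 5:F, 8:T. ✗
5: successors {3, 4, 5, 8}; not p there: 3:F, 4:T, 5:F, 8:T. ✗
7: successors {1, 4, 5, 7, 8}; not p there: 1:F, 4:T, 5:F, 7:F, 8:T. ✗
8: successors {1, 2, 3, 4, 7, 8}; not p there: 1:F, 2:T, 3:F, 4:T, 7:F, 8:T. ✗
Satisfying worlds: ∅.
So Box not p fails at the other 7 worlds.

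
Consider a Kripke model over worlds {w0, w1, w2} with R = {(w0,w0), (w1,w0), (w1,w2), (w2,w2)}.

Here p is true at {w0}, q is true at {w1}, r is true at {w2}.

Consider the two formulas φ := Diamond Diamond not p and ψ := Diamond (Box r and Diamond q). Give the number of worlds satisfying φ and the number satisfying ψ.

For Diamond Diamond not p:
w0: successors {w0}; Diamond not p there: w0:F. ✗
w1: successors {w0, w2}; Diamond not p there: w0:F, w2:T. ✓
w2: successors {w2}; Diamond not p there: w2:T. ✓
— 2 worlds.
For Diamond (Box r and Diamond q):
w0: successors {w0}; Box r and Diamond q there: w0:F. ✗
w1: successors {w0, w2}; Box r and Diamond q there: w0:F, w2:F. ✗
w2: successors {w2}; Box r and Diamond q there: w2:F. ✗
— 0 worlds.

2 and 0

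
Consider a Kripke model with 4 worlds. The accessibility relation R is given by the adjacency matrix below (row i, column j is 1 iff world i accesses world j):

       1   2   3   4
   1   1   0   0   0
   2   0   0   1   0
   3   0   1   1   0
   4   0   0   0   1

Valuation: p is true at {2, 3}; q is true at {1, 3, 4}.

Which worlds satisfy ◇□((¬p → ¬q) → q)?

{1, 3, 4}

1: successors {1}; □((¬p → ¬q) → q) there: 1:T. ✓
2: successors {3}; □((¬p → ¬q) → q) there: 3:F. ✗
3: successors {2, 3}; □((¬p → ¬q) → q) there: 2:T, 3:F. ✓
4: successors {4}; □((¬p → ¬q) → q) there: 4:T. ✓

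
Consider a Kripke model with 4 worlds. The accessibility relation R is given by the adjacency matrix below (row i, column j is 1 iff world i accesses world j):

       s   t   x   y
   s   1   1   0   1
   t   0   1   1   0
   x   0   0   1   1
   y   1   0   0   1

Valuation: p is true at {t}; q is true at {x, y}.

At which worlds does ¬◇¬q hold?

s: ◇¬q is T. ✗
t: ◇¬q is T. ✗
x: ◇¬q is F. ✓
y: ◇¬q is T. ✗

{x}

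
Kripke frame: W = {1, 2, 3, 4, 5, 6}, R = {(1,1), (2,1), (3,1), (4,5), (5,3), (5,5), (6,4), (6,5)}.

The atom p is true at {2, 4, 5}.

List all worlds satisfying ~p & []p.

1: ~p is T, []p is F. ✗
2: ~p is F, []p is F. ✗
3: ~p is T, []p is F. ✗
4: ~p is F, []p is T. ✗
5: ~p is F, []p is F. ✗
6: ~p is T, []p is T. ✓

{6}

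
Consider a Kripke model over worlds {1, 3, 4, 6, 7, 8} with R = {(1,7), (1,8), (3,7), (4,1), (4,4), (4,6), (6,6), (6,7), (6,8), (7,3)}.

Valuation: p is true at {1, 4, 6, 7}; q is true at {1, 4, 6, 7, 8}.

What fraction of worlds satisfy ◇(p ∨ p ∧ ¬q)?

2/3

1: successors {7, 8}; p ∨ p ∧ ¬q there: 7:T, 8:F. ✓
3: successors {7}; p ∨ p ∧ ¬q there: 7:T. ✓
4: successors {1, 4, 6}; p ∨ p ∧ ¬q there: 1:T, 4:T, 6:T. ✓
6: successors {6, 7, 8}; p ∨ p ∧ ¬q there: 6:T, 7:T, 8:F. ✓
7: successors {3}; p ∨ p ∧ ¬q there: 3:F. ✗
8: no successors, so ◇(p ∨ p ∧ ¬q) fails. ✗
That's 4 of 6 worlds, so 4/6 = 2/3.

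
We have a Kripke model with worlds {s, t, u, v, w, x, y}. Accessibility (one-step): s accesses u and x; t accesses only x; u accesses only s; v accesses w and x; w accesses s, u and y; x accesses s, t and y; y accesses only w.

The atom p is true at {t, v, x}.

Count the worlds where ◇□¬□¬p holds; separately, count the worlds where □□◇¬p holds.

3 and 4

For ◇□¬□¬p:
s: successors {u, x}; □¬□¬p there: u:T, x:F. ✓
t: successors {x}; □¬□¬p there: x:F. ✗
u: successors {s}; □¬□¬p there: s:F. ✗
v: successors {w, x}; □¬□¬p there: w:F, x:F. ✗
w: successors {s, u, y}; □¬□¬p there: s:F, u:T, y:F. ✓
x: successors {s, t, y}; □¬□¬p there: s:F, t:T, y:F. ✓
y: successors {w}; □¬□¬p there: w:F. ✗
— 3 worlds.
For □□◇¬p:
s: successors {u, x}; □◇¬p there: u:T, x:F. ✗
t: successors {x}; □◇¬p there: x:F. ✗
u: successors {s}; □◇¬p there: s:T. ✓
v: successors {w, x}; □◇¬p there: w:T, x:F. ✗
w: successors {s, u, y}; □◇¬p there: s:T, u:T, y:T. ✓
x: successors {s, t, y}; □◇¬p there: s:T, t:T, y:T. ✓
y: successors {w}; □◇¬p there: w:T. ✓
— 4 worlds.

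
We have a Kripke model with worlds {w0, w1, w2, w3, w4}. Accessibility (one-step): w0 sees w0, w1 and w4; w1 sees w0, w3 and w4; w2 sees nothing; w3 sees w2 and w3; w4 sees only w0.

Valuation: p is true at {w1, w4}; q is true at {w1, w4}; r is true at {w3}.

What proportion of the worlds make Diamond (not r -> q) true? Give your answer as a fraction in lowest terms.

w0: successors {w0, w1, w4}; not r -> q there: w0:F, w1:T, w4:T. ✓
w1: successors {w0, w3, w4}; not r -> q there: w0:F, w3:T, w4:T. ✓
w2: no successors, so Diamond (not r -> q) fails. ✗
w3: successors {w2, w3}; not r -> q there: w2:F, w3:T. ✓
w4: successors {w0}; not r -> q there: w0:F. ✗
That's 3 of 5 worlds, so 3/5.

3/5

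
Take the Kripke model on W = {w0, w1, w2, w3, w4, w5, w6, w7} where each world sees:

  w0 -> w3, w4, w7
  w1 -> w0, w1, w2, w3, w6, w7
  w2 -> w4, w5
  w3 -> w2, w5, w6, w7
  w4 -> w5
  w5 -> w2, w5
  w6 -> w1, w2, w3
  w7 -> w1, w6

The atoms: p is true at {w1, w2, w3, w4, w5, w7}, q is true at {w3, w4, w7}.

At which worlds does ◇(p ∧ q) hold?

{w0, w1, w2, w3, w6}

w0: successors {w3, w4, w7}; p ∧ q there: w3:T, w4:T, w7:T. ✓
w1: successors {w0, w1, w2, w3, w6, w7}; p ∧ q there: w0:F, w1:F, w2:F, w3:T, w6:F, w7:T. ✓
w2: successors {w4, w5}; p ∧ q there: w4:T, w5:F. ✓
w3: successors {w2, w5, w6, w7}; p ∧ q there: w2:F, w5:F, w6:F, w7:T. ✓
w4: successors {w5}; p ∧ q there: w5:F. ✗
w5: successors {w2, w5}; p ∧ q there: w2:F, w5:F. ✗
w6: successors {w1, w2, w3}; p ∧ q there: w1:F, w2:F, w3:T. ✓
w7: successors {w1, w6}; p ∧ q there: w1:F, w6:F. ✗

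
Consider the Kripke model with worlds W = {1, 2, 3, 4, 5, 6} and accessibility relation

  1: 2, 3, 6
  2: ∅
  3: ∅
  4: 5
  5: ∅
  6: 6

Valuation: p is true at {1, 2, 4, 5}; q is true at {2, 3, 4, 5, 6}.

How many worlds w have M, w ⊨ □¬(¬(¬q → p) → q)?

1: successors {2, 3, 6}; ¬(¬(¬q → p) → q) there: 2:F, 3:F, 6:F. ✗
2: no successors, so □¬(¬(¬q → p) → q) holds vacuously. ✓
3: no successors, so □¬(¬(¬q → p) → q) holds vacuously. ✓
4: successors {5}; ¬(¬(¬q → p) → q) there: 5:F. ✗
5: no successors, so □¬(¬(¬q → p) → q) holds vacuously. ✓
6: successors {6}; ¬(¬(¬q → p) → q) there: 6:F. ✗
Satisfying worlds: {2, 3, 5}.

3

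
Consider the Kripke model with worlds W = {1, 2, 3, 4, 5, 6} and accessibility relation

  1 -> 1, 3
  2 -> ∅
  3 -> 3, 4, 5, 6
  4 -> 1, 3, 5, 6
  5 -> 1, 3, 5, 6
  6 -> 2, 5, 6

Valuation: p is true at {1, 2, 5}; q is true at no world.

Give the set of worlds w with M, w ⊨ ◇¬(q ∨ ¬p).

{1, 3, 4, 5, 6}

1: successors {1, 3}; ¬(q ∨ ¬p) there: 1:T, 3:F. ✓
2: no successors, so ◇¬(q ∨ ¬p) fails. ✗
3: successors {3, 4, 5, 6}; ¬(q ∨ ¬p) there: 3:F, 4:F, 5:T, 6:F. ✓
4: successors {1, 3, 5, 6}; ¬(q ∨ ¬p) there: 1:T, 3:F, 5:T, 6:F. ✓
5: successors {1, 3, 5, 6}; ¬(q ∨ ¬p) there: 1:T, 3:F, 5:T, 6:F. ✓
6: successors {2, 5, 6}; ¬(q ∨ ¬p) there: 2:T, 5:T, 6:F. ✓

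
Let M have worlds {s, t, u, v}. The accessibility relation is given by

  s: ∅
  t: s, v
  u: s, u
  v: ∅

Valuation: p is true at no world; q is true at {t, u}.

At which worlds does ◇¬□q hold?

{u}

s: no successors, so ◇¬□q fails. ✗
t: successors {s, v}; ¬□q there: s:F, v:F. ✗
u: successors {s, u}; ¬□q there: s:F, u:T. ✓
v: no successors, so ◇¬□q fails. ✗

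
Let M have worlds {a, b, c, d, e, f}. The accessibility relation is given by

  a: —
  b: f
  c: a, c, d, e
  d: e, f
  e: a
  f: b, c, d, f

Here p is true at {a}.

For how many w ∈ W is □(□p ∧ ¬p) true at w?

1

a: no successors, so □(□p ∧ ¬p) holds vacuously. ✓
b: successors {f}; □p ∧ ¬p there: f:F. ✗
c: successors {a, c, d, e}; □p ∧ ¬p there: a:F, c:F, d:F, e:T. ✗
d: successors {e, f}; □p ∧ ¬p there: e:T, f:F. ✗
e: successors {a}; □p ∧ ¬p there: a:F. ✗
f: successors {b, c, d, f}; □p ∧ ¬p there: b:F, c:F, d:F, f:F. ✗
Satisfying worlds: {a}.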